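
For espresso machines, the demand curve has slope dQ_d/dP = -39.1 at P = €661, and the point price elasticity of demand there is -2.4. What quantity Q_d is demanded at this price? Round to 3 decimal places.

Ed = (dQ_d/dP)·(P/Q_d) ⇒ Q_d = (dQ_d/dP)·P/Ed = (-39.1)·661/(-2.4) = 10768.79166…

10768.792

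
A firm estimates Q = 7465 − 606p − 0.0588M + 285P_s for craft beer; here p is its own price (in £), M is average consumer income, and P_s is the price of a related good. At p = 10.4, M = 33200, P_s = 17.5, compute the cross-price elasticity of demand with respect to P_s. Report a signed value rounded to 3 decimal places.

1.188

At the given values, Q = 7465 − 606(10.4) − 0.0588(33200) + 285(17.5) = 4197.94.
∂Q/∂P_s = 285.
E = (285) × (17.5/4197.94) = 1.18808…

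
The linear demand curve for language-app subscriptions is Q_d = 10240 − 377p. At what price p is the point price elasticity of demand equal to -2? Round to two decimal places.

18.11

Ed = −377p/(10240 − 377p). Set this equal to -2:
377p = 2·(10240 − 377p) ⇒ 377p(1 + 2) = 2·10240
p = 2·10240 / (377·3) = 18.1078…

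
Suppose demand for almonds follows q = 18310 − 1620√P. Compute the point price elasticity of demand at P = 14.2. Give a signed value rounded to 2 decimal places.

dq/dP = −1620/(2√P) = -214.952. At P = 14.2, q = 12205.4.
Ed = (dq/dP)·(P/q) = (-214.952) × (14.2/12205.4) = -0.2500…

-0.25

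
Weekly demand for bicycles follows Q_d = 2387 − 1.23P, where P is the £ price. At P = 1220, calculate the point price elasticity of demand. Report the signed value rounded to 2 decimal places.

dQ_d/dP = −1.23. At P = 1220, Q_d = 2387 − 1.23(1220) = 886.4.
Ed = (dQ_d/dP)·(P/Q_d) = −1.23 × (1220/886.4) = -1.6929…

-1.69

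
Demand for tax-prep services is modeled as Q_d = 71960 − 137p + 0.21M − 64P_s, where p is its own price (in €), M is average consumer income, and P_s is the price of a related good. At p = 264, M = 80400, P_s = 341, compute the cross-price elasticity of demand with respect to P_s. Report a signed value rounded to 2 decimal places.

-0.71

At the given values, Q_d = 71960 − 137(264) + 0.21(80400) − 64(341) = 30852.
∂Q_d/∂P_s = -64.
E = (-64) × (341/30852) = -0.7073…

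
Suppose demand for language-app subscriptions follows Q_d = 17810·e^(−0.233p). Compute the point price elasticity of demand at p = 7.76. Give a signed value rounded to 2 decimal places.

-1.81

dQ_d/dp = −0.233·Q_d = -680.426. At p = 7.76, Q_d = 2920.28.
Ed = (dQ_d/dp)·(p/Q_d) = (-680.426) × (7.76/2920.28) = -1.8080…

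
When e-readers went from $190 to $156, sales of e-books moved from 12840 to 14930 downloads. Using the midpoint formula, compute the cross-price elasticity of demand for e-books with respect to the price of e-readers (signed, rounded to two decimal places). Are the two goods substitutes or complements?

%ΔQ_{e-books} = (14930 − 12840)/avg = 2090/13885 = 0.150522…
%ΔP_{e-readers} = (156 − 190)/avg = -34/173 = -0.196531…
E_cross = (2090/13885) / (-34/173) = -0.7658…
E_cross < 0 ⇒ the goods are complements.

-0.77; complements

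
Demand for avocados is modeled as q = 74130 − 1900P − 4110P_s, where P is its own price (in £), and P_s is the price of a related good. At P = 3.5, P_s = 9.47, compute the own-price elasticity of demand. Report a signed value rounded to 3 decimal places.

At the given values, q = 74130 − 1900(3.5) − 4110(9.47) = 28558.3.
∂q/∂P = −1900.
E = (-1900) × (3.5/28558.3) = -0.23285…

-0.233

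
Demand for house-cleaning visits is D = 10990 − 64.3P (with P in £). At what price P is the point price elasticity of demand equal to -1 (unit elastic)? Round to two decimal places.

Ed = −64.3P/(10990 − 64.3P). Set this equal to -1:
64.3P = 1·(10990 − 64.3P) ⇒ 64.3P(1 + 1) = 1·10990
P = 1·10990 / (64.3·2) = 85.4587…

85.46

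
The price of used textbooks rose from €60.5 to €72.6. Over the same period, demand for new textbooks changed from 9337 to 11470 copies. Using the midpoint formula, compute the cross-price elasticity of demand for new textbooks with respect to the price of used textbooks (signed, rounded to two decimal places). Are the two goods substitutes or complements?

1.13; substitutes

%ΔQ_{new textbooks} = (11470 − 9337)/avg = 2133/10403.5 = 0.205027…
%ΔP_{used textbooks} = (72.6 − 60.5)/avg = 12.1/66.55 = 0.181818…
E_cross = (2133/10403.5) / (12.1/66.55) = 1.1276…
E_cross > 0 ⇒ the goods are substitutes.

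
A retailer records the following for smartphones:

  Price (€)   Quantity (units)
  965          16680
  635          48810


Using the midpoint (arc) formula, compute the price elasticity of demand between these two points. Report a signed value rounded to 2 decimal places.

-2.38

%ΔQ = (48810 − 16680) / [(16680 + 48810)/2] = 32130/32745 = 0.981218…
%ΔP = (635 − 965) / [(965 + 635)/2] = -330/800 = -0.4125
Arc Ed = %ΔQ / %ΔP = (32130/32745) / (-330/800) = -2.3787…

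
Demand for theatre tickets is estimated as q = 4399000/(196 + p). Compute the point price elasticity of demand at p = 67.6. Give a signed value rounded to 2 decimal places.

-0.26

dq/dp = −4399000/(196 + p)² = -63.3087. At p = 67.6, q = 16688.2.
Ed = (dq/dp)·(p/q) = (-63.3087) × (67.6/16688.2) = -0.2564…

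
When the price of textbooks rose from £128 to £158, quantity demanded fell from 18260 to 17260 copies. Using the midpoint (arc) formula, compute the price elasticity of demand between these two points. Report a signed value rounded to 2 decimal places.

%ΔQ = (17260 − 18260) / [(18260 + 17260)/2] = -1000/17760 = -0.056306…
%ΔP = (158 − 128) / [(128 + 158)/2] = 30/143 = 0.209790…
Arc Ed = %ΔQ / %ΔP = (-1000/17760) / (30/143) = -0.2683…

-0.27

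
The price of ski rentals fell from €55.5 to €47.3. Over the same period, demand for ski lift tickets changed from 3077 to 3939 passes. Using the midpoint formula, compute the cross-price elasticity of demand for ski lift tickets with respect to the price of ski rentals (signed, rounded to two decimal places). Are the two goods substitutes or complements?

-1.54; complements

%ΔQ_{ski lift tickets} = (3939 − 3077)/avg = 862/3508 = 0.245724…
%ΔP_{ski rentals} = (47.3 − 55.5)/avg = -8.2/51.4 = -0.159533…
E_cross = (862/3508) / (-8.2/51.4) = -1.5402…
E_cross < 0 ⇒ the goods are complements.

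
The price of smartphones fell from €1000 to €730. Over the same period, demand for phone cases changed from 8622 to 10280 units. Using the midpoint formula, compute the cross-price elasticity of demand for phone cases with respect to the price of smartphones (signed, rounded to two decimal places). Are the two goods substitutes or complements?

%ΔQ_{phone cases} = (10280 − 8622)/avg = 1658/9451 = 0.175431…
%ΔP_{smartphones} = (730 − 1000)/avg = -270/865 = -0.312138…
E_cross = (1658/9451) / (-270/865) = -0.5620…
E_cross < 0 ⇒ the goods are complements.

-0.56; complements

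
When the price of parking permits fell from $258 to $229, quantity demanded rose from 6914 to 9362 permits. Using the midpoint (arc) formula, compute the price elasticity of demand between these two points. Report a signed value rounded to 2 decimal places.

-2.53

%ΔQ = (9362 − 6914) / [(6914 + 9362)/2] = 2448/8138 = 0.300811…
%ΔP = (229 − 258) / [(258 + 229)/2] = -29/243.5 = -0.119096…
Arc Ed = %ΔQ / %ΔP = (2448/8138) / (-29/243.5) = -2.5257…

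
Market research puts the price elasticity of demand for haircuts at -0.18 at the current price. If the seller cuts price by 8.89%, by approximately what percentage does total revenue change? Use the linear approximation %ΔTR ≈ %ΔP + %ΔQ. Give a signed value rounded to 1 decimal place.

-7.3%

%ΔQ ≈ Ed × %ΔP = (-0.18) × (-8.89%) = +1.6002%
%ΔTR ≈ %ΔP + %ΔQ = (-8.89%) + (+1.6002%) = -7.2898%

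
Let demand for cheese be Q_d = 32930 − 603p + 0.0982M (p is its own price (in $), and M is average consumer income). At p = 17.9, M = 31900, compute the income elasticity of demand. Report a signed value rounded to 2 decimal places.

At the given values, Q_d = 32930 − 603(17.9) + 0.0982(31900) = 25268.88.
∂Q_d/∂M = 0.0982.
E = (0.0982) × (31900/25268.88) = 0.1239…

0.12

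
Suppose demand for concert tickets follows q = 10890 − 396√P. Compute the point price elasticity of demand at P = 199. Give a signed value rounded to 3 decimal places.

-0.527

dq/dP = −396/(2√P) = -14.0358. At P = 199, q = 5303.73.
Ed = (dq/dP)·(P/q) = (-14.0358) × (199/5303.73) = -0.52663…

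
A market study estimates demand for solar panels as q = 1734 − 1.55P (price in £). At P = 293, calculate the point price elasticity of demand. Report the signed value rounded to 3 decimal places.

dq/dP = −1.55. At P = 293, q = 1734 − 1.55(293) = 1279.85.
Ed = (dq/dP)·(P/q) = −1.55 × (293/1279.85) = -0.35484…

-0.355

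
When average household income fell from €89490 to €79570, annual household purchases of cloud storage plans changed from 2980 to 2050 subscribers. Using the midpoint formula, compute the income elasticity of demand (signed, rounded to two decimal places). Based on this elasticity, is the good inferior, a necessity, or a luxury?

3.15; luxury

%ΔQ = (2050 − 2980)/[( 2980 + 2050)/2] = -930/2515 = -0.369781…
%ΔIncome = (79570 − 89490)/[( 89490 + 79570)/2] = -9920/84530 = -0.117354…
E_income = (-930/2515) / (-9920/84530) = 3.1509…
E_income > 1 ⇒ normal good, luxury.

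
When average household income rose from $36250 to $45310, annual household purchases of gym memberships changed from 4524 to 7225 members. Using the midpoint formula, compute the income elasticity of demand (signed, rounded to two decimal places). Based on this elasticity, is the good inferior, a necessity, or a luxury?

2.07; luxury

%ΔQ = (7225 − 4524)/[( 4524 + 7225)/2] = 2701/5874.5 = 0.459783…
%ΔIncome = (45310 − 36250)/[( 36250 + 45310)/2] = 9060/40780 = 0.222167…
E_income = (2701/5874.5) / (9060/40780) = 2.0695…
E_income > 1 ⇒ normal good, luxury.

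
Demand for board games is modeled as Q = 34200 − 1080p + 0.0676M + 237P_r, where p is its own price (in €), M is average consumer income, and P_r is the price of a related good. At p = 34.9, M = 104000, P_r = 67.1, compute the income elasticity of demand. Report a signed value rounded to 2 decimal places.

At the given values, Q = 34200 − 1080(34.9) + 0.0676(104000) + 237(67.1) = 19441.1.
∂Q/∂M = 0.0676.
E = (0.0676) × (104000/19441.1) = 0.3616…

0.36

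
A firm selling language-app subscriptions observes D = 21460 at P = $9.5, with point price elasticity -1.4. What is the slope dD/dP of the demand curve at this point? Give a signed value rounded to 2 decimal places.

Ed = (dD/dP)·(P/D) ⇒ dD/dP = Ed·D/P = (-1.4)·21460/9.5 = -3162.5263…

-3162.53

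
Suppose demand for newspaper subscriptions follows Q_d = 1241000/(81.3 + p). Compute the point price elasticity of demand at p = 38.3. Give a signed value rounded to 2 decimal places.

dQ_d/dp = −1241000/(81.3 + p)² = -86.758. At p = 38.3, Q_d = 10376.3.
Ed = (dQ_d/dp)·(p/Q_d) = (-86.758) × (38.3/10376.3) = -0.3202…

-0.32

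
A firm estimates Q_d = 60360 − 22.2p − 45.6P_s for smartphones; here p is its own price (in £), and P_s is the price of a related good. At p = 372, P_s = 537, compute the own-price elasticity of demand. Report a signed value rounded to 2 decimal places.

-0.30

At the given values, Q_d = 60360 − 22.2(372) − 45.6(537) = 27614.4.
∂Q_d/∂p = −22.2.
E = (-22.2) × (372/27614.4) = -0.2990…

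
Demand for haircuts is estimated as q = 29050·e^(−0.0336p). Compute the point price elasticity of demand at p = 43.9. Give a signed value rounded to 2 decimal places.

dq/dp = −0.0336·q = -223.297. At p = 43.9, q = 6645.76.
Ed = (dq/dp)·(p/q) = (-223.297) × (43.9/6645.76) = -1.4750…

-1.48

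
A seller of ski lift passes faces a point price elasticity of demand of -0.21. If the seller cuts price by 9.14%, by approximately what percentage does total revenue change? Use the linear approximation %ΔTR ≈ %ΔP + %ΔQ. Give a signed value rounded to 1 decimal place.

-7.2%

%ΔQ ≈ Ed × %ΔP = (-0.21) × (-9.14%) = +1.9194%
%ΔTR ≈ %ΔP + %ΔQ = (-9.14%) + (+1.9194%) = -7.2206%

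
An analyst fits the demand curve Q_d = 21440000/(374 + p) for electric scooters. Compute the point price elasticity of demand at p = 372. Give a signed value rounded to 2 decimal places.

dQ_d/dp = −21440000/(374 + p)² = -38.5254. At p = 372, Q_d = 28739.9.
Ed = (dQ_d/dp)·(p/Q_d) = (-38.5254) × (372/28739.9) = -0.4986…

-0.50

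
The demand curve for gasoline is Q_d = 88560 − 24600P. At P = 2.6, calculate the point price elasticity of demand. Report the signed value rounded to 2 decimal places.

dQ_d/dP = −24600. At P = 2.6, Q_d = 88560 − 24600(2.6) = 24600.
Ed = (dQ_d/dP)·(P/Q_d) = −24600 × (2.6/24600) = -2.6

-2.60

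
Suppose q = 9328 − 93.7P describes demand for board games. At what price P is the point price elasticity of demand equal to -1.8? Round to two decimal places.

Ed = −93.7P/(9328 − 93.7P). Set this equal to -1.8:
93.7P = 1.8·(9328 − 93.7P) ⇒ 93.7P(1 + 1.8) = 1.8·9328
P = 1.8·9328 / (93.7·2.8) = 63.9975…

64.00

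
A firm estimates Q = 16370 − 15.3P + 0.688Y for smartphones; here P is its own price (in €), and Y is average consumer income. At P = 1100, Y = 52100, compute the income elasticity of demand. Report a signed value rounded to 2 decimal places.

At the given values, Q = 16370 − 15.3(1100) + 0.688(52100) = 35384.8.
∂Q/∂Y = 0.688.
E = (0.688) × (52100/35384.8) = 1.0129…

1.01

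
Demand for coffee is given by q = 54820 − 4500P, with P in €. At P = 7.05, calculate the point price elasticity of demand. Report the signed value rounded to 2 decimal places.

dq/dP = −4500. At P = 7.05, q = 54820 − 4500(7.05) = 23095.
Ed = (dq/dP)·(P/q) = −4500 × (7.05/23095) = -1.3736…

-1.37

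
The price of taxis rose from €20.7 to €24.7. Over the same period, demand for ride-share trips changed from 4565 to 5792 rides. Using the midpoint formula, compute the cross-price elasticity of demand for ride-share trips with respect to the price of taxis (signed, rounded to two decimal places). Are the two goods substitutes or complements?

%ΔQ_{ride-share trips} = (5792 − 4565)/avg = 1227/5178.5 = 0.236941…
%ΔP_{taxis} = (24.7 − 20.7)/avg = 4/22.7 = 0.176211…
E_cross = (1227/5178.5) / (4/22.7) = 1.3446…
E_cross > 0 ⇒ the goods are substitutes.

1.34; substitutes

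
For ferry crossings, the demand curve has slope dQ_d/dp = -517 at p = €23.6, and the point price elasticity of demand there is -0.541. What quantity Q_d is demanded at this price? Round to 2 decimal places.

Ed = (dQ_d/dp)·(p/Q_d) ⇒ Q_d = (dQ_d/dp)·p/Ed = (-517)·23.6/(-0.541) = 22553.0499…

22553.05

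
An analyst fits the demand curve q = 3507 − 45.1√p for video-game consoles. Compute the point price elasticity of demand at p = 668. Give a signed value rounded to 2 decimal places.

dq/dp = −45.1/(2√p) = -0.872486. At p = 668, q = 2341.36.
Ed = (dq/dp)·(p/q) = (-0.872486) × (668/2341.36) = -0.2489…

-0.25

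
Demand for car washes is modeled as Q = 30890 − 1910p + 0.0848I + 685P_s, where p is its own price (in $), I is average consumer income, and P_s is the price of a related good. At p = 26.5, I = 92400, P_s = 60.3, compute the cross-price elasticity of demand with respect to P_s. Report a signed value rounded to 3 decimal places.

1.404

At the given values, Q = 30890 − 1910(26.5) + 0.0848(92400) + 685(60.3) = 29416.02.
∂Q/∂P_s = 685.
E = (685) × (60.3/29416.02) = 1.40418…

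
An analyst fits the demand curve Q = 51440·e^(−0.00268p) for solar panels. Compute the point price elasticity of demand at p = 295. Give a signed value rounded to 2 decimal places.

dQ/dp = −0.00268·Q = -62.5292. At p = 295, Q = 23331.8.
Ed = (dQ/dp)·(p/Q) = (-62.5292) × (295/23331.8) = -0.7906

-0.79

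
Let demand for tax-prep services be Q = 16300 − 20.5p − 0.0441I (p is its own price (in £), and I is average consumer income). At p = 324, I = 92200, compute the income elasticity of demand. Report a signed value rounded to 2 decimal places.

-0.73

At the given values, Q = 16300 − 20.5(324) − 0.0441(92200) = 5591.98.
∂Q/∂I = -0.0441.
E = (-0.0441) × (92200/5591.98) = -0.7271…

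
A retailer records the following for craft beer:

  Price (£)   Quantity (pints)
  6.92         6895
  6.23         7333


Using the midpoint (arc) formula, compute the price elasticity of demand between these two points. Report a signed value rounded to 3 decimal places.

-0.587

%ΔQ = (7333 − 6895) / [(6895 + 7333)/2] = 438/7114 = 0.061568…
%ΔP = (6.23 − 6.92) / [(6.92 + 6.23)/2] = -0.69/6.575 = -0.104942…
Arc Ed = %ΔQ / %ΔP = (438/7114) / (-0.69/6.575) = -0.58668…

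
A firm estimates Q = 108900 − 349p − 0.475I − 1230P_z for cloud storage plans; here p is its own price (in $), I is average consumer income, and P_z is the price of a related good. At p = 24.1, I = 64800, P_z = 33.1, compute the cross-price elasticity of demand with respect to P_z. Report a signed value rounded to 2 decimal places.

-1.40

At the given values, Q = 108900 − 349(24.1) − 0.475(64800) − 1230(33.1) = 28996.1.
∂Q/∂P_z = -1230.
E = (-1230) × (33.1/28996.1) = -1.4040…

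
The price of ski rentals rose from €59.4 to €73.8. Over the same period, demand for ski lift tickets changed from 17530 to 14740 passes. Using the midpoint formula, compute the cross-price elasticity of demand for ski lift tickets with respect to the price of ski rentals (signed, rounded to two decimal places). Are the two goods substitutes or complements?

%ΔQ_{ski lift tickets} = (14740 − 17530)/avg = -2790/16135 = -0.172916…
%ΔP_{ski rentals} = (73.8 − 59.4)/avg = 14.4/66.6 = 0.216216…
E_cross = (-2790/16135) / (14.4/66.6) = -0.7997…
E_cross < 0 ⇒ the goods are complements.

-0.80; complements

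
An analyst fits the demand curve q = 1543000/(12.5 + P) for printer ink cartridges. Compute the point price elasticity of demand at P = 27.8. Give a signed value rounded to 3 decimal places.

-0.690

dq/dP = −1543000/(12.5 + P)² = -950.071. At P = 27.8, q = 38287.8.
Ed = (dq/dP)·(P/q) = (-950.071) × (27.8/38287.8) = -0.68982…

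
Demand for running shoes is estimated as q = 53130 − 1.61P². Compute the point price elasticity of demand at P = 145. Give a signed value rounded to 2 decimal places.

-3.51

dq/dP = −2·1.61·P = -466.9. At P = 145, q = 19279.75.
Ed = (dq/dP)·(P/q) = (-466.9) × (145/19279.75) = -3.5114…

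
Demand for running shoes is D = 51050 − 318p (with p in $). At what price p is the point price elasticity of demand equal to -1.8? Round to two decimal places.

Ed = −318p/(51050 − 318p). Set this equal to -1.8:
318p = 1.8·(51050 − 318p) ⇒ 318p(1 + 1.8) = 1.8·51050
p = 1.8·51050 / (318·2.8) = 103.2008…

103.20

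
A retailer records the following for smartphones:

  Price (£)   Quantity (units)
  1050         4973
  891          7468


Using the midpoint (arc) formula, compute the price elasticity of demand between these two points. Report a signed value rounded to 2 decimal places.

-2.45

%ΔQ = (7468 − 4973) / [(4973 + 7468)/2] = 2495/6220.5 = 0.401093…
%ΔP = (891 − 1050) / [(1050 + 891)/2] = -159/970.5 = -0.163833…
Arc Ed = %ΔQ / %ΔP = (2495/6220.5) / (-159/970.5) = -2.4481…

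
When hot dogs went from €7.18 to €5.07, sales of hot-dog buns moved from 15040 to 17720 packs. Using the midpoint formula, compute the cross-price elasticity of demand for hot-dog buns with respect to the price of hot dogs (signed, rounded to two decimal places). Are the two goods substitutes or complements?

-0.47; complements

%ΔQ_{hot-dog buns} = (17720 − 15040)/avg = 2680/16380 = 0.163614…
%ΔP_{hot dogs} = (5.07 − 7.18)/avg = -2.11/6.125 = -0.344489…
E_cross = (2680/16380) / (-2.11/6.125) = -0.4749…
E_cross < 0 ⇒ the goods are complements.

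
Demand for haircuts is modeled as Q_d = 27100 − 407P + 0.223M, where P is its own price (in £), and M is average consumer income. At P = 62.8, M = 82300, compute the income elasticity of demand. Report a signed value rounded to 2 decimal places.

At the given values, Q_d = 27100 − 407(62.8) + 0.223(82300) = 19893.3.
∂Q_d/∂M = 0.223.
E = (0.223) × (82300/19893.3) = 0.9225…

0.92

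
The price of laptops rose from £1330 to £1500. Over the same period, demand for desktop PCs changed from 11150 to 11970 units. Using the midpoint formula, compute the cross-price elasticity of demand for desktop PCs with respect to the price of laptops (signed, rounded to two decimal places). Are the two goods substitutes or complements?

0.59; substitutes

%ΔQ_{desktop PCs} = (11970 − 11150)/avg = 820/11560 = 0.070934…
%ΔP_{laptops} = (1500 − 1330)/avg = 170/1415 = 0.120141…
E_cross = (820/11560) / (170/1415) = 0.5904…
E_cross > 0 ⇒ the goods are substitutes.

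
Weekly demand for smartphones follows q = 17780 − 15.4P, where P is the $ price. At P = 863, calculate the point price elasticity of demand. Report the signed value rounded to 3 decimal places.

dq/dP = −15.4. At P = 863, q = 17780 − 15.4(863) = 4489.8.
Ed = (dq/dP)·(P/q) = −15.4 × (863/4489.8) = -2.96008…

-2.960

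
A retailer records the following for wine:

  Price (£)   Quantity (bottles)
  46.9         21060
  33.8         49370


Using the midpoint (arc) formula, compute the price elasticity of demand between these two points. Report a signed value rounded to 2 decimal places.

%ΔQ = (49370 − 21060) / [(21060 + 49370)/2] = 28310/35215 = 0.803918…
%ΔP = (33.8 − 46.9) / [(46.9 + 33.8)/2] = -13.1/40.35 = -0.324659…
Arc Ed = %ΔQ / %ΔP = (28310/35215) / (-13.1/40.35) = -2.4761…

-2.48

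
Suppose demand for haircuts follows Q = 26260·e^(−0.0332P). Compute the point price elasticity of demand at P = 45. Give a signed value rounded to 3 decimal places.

-1.494

dQ/dP = −0.0332·Q = -195.703. At P = 45, Q = 5894.66.
Ed = (dQ/dP)·(P/Q) = (-195.703) × (45/5894.66) = -1.494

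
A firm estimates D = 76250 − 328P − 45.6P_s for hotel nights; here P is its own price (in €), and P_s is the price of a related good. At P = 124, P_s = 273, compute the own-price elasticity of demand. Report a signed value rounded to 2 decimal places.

-1.76

At the given values, D = 76250 − 328(124) − 45.6(273) = 23129.2.
∂D/∂P = −328.
E = (-328) × (124/23129.2) = -1.7584…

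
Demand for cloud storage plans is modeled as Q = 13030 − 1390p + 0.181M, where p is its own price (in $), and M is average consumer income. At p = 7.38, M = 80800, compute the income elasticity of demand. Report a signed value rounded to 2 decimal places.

At the given values, Q = 13030 − 1390(7.38) + 0.181(80800) = 17396.6.
∂Q/∂M = 0.181.
E = (0.181) × (80800/17396.6) = 0.8406…

0.84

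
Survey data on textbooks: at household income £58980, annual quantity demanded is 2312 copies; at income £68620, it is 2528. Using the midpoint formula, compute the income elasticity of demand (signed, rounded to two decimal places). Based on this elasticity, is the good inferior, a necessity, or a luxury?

%ΔQ = (2528 − 2312)/[( 2312 + 2528)/2] = 216/2420 = 0.089256…
%ΔIncome = (68620 − 58980)/[( 58980 + 68620)/2] = 9640/63800 = 0.151097…
E_income = (216/2420) / (9640/63800) = 0.5907…
0 < E_income < 1 ⇒ normal good, necessity.

0.59; necessity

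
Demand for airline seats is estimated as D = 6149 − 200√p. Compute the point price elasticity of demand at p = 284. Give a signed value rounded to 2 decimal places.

dD/dp = −200/(2√p) = -5.93391. At p = 284, D = 2778.54.
Ed = (dD/dp)·(p/D) = (-5.93391) × (284/2778.54) = -0.6065…

-0.61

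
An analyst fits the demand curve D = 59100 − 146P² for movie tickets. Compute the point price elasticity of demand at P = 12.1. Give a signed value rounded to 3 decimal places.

-1.133

dD/dP = −2·146·P = -3533.2. At P = 12.1, D = 37724.14.
Ed = (dD/dP)·(P/D) = (-3533.2) × (12.1/37724.14) = -1.13327…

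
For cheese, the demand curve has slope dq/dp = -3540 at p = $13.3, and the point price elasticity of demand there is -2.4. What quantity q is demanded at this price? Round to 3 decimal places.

19617.500

Ed = (dq/dp)·(p/q) ⇒ q = (dq/dp)·p/Ed = (-3540)·13.3/(-2.4) = 19617.5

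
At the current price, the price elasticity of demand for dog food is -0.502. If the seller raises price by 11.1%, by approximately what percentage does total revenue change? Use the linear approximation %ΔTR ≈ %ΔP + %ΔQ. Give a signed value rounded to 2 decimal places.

%ΔQ ≈ Ed × %ΔP = (-0.502) × (+11.1%) = -5.5722%
%ΔTR ≈ %ΔP + %ΔQ = (+11.1%) + (-5.5722%) = +5.5278%

+5.53%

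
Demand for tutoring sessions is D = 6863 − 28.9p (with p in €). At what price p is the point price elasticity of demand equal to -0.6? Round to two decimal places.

Ed = −28.9p/(6863 − 28.9p). Set this equal to -0.6:
28.9p = 0.6·(6863 − 28.9p) ⇒ 28.9p(1 + 0.6) = 0.6·6863
p = 0.6·6863 / (28.9·1.6) = 89.0527…

89.05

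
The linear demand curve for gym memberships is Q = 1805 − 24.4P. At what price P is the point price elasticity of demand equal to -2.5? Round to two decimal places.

52.84

Ed = −24.4P/(1805 − 24.4P). Set this equal to -2.5:
24.4P = 2.5·(1805 − 24.4P) ⇒ 24.4P(1 + 2.5) = 2.5·1805
P = 2.5·1805 / (24.4·3.5) = 52.8395…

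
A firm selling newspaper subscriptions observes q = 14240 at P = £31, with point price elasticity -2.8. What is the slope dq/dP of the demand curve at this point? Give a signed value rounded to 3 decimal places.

Ed = (dq/dP)·(P/q) ⇒ dq/dP = Ed·q/P = (-2.8)·14240/31 = -1286.19354…

-1286.194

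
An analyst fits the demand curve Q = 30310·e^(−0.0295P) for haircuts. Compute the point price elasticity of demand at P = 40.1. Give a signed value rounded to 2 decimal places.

-1.18

dQ/dP = −0.0295·Q = -273.942. At P = 40.1, Q = 9286.18.
Ed = (dQ/dP)·(P/Q) = (-273.942) × (40.1/9286.18) = -1.1829…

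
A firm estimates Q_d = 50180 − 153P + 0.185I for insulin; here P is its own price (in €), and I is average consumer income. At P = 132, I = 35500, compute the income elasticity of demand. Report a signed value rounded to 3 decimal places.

0.180

At the given values, Q_d = 50180 − 153(132) + 0.185(35500) = 36551.5.
∂Q_d/∂I = 0.185.
E = (0.185) × (35500/36551.5) = 0.17967…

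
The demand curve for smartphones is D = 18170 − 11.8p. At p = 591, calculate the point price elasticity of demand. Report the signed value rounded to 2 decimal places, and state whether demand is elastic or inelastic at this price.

dD/dp = −11.8. At p = 591, D = 18170 − 11.8(591) = 11196.2.
Ed = (dD/dp)·(p/D) = −11.8 × (591/11196.2) = -0.6228…
|Ed| = 0.62 < 1, so demand is inelastic.

-0.62; inelastic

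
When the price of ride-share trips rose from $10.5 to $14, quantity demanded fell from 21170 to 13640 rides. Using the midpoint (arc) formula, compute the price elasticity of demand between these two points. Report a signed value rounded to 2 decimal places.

-1.51

%ΔQ = (13640 − 21170) / [(21170 + 13640)/2] = -7530/17405 = -0.432634…
%ΔP = (14 − 10.5) / [(10.5 + 14)/2] = 3.5/12.25 = 0.285714…
Arc Ed = %ΔQ / %ΔP = (-7530/17405) / (3.5/12.25) = -1.5142…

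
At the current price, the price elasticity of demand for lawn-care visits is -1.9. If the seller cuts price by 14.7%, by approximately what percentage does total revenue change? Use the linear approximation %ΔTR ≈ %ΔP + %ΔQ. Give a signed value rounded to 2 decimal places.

+13.23%

%ΔQ ≈ Ed × %ΔP = (-1.9) × (-14.7%) = +27.9300%
%ΔTR ≈ %ΔP + %ΔQ = (-14.7%) + (+27.9300%) = +13.2300%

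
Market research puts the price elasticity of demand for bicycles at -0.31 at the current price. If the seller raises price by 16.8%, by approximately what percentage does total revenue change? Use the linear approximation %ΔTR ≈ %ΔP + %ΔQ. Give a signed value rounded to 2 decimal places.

+11.59%

%ΔQ ≈ Ed × %ΔP = (-0.31) × (+16.8%) = -5.2080%
%ΔTR ≈ %ΔP + %ΔQ = (+16.8%) + (-5.2080%) = +11.5920%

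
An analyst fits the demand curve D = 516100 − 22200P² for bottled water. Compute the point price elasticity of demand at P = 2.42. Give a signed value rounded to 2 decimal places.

-0.67

dD/dP = −2·22200·P = -107448. At P = 2.42, D = 386087.92.
Ed = (dD/dP)·(P/D) = (-107448) × (2.42/386087.92) = -0.6734…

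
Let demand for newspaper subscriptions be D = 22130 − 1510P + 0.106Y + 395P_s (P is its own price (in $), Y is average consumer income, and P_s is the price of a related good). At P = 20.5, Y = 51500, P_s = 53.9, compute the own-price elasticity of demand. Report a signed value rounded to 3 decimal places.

-1.727

At the given values, D = 22130 − 1510(20.5) + 0.106(51500) + 395(53.9) = 17924.5.
∂D/∂P = −1510.
E = (-1510) × (20.5/17924.5) = -1.72696…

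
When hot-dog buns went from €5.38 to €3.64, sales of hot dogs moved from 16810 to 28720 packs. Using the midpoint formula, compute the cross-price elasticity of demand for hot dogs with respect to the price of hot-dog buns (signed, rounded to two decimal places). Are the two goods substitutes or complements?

%ΔQ_{hot dogs} = (28720 − 16810)/avg = 11910/22765 = 0.523171…
%ΔP_{hot-dog buns} = (3.64 − 5.38)/avg = -1.74/4.51 = -0.385809…
E_cross = (11910/22765) / (-1.74/4.51) = -1.3560…
E_cross < 0 ⇒ the goods are complements.

-1.36; complements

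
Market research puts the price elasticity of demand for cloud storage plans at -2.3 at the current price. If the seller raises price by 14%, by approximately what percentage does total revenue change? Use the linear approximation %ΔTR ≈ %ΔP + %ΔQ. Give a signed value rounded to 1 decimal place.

-18.2%

%ΔQ ≈ Ed × %ΔP = (-2.3) × (+14%) = -32.2000%
%ΔTR ≈ %ΔP + %ΔQ = (+14%) + (-32.2000%) = -18.2000%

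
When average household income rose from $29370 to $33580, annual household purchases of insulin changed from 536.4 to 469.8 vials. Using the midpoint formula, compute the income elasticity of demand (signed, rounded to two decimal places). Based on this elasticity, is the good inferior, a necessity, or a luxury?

%ΔQ = (469.8 − 536.4)/[( 536.4 + 469.8)/2] = -66.6/503.1 = -0.132379…
%ΔIncome = (33580 − 29370)/[( 29370 + 33580)/2] = 4210/31475 = 0.133756…
E_income = (-66.6/503.1) / (4210/31475) = -0.9896…
E_income < 0 ⇒ inferior good.

-0.99; inferior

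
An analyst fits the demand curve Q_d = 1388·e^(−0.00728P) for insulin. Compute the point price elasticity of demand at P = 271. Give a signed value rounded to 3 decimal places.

-1.973

dQ_d/dP = −0.00728·Q_d = -1.40511. At P = 271, Q_d = 193.009.
Ed = (dQ_d/dP)·(P/Q_d) = (-1.40511) × (271/193.009) = -1.97288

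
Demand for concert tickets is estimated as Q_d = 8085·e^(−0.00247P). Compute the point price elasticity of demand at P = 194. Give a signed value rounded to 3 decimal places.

dQ_d/dP = −0.00247·Q_d = -12.3672. At P = 194, Q_d = 5006.97.
Ed = (dQ_d/dP)·(P/Q_d) = (-12.3672) × (194/5006.97) = -0.47918

-0.479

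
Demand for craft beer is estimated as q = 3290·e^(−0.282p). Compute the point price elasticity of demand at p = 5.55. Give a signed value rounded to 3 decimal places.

dq/dp = −0.282·q = -193.968. At p = 5.55, q = 687.831.
Ed = (dq/dp)·(p/q) = (-193.968) × (5.55/687.831) = -1.5651

-1.565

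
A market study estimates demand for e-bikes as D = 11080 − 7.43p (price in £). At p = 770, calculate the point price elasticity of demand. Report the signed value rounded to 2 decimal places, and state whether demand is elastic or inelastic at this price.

dD/dp = −7.43. At p = 770, D = 11080 − 7.43(770) = 5358.9.
Ed = (dD/dp)·(p/D) = −7.43 × (770/5358.9) = -1.0675…
|Ed| = 1.07 > 1, so demand is elastic.

-1.07; elastic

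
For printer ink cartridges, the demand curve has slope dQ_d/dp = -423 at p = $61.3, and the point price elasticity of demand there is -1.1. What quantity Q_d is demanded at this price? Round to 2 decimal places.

Ed = (dQ_d/dp)·(p/Q_d) ⇒ Q_d = (dQ_d/dp)·p/Ed = (-423)·61.3/(-1.1) = 23572.6363…

23572.64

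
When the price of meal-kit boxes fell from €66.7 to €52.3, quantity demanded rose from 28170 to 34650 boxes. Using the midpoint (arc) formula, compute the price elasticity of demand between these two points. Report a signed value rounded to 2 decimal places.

%ΔQ = (34650 − 28170) / [(28170 + 34650)/2] = 6480/31410 = 0.206303…
%ΔP = (52.3 − 66.7) / [(66.7 + 52.3)/2] = -14.4/59.5 = -0.242016…
Arc Ed = %ΔQ / %ΔP = (6480/31410) / (-14.4/59.5) = -0.8524…

-0.85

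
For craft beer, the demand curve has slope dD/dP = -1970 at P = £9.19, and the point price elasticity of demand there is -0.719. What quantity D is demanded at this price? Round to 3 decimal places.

25179.833

Ed = (dD/dP)·(P/D) ⇒ D = (dD/dP)·P/Ed = (-1970)·9.19/(-0.719) = 25179.83310…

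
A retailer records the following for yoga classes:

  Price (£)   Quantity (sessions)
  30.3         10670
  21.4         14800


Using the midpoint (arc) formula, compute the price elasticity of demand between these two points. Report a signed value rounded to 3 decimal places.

%ΔQ = (14800 − 10670) / [(10670 + 14800)/2] = 4130/12735 = 0.324303…
%ΔP = (21.4 − 30.3) / [(30.3 + 21.4)/2] = -8.9/25.85 = -0.344294…
Arc Ed = %ΔQ / %ΔP = (4130/12735) / (-8.9/25.85) = -0.94193…

-0.942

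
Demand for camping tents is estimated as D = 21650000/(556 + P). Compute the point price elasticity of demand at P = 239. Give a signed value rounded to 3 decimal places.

-0.301

dD/dP = −21650000/(556 + P)² = -34.255. At P = 239, D = 27232.7.
Ed = (dD/dP)·(P/D) = (-34.255) × (239/27232.7) = -0.30062…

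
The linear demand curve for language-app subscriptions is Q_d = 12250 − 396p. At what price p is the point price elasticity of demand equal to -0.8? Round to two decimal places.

Ed = −396p/(12250 − 396p). Set this equal to -0.8:
396p = 0.8·(12250 − 396p) ⇒ 396p(1 + 0.8) = 0.8·12250
p = 0.8·12250 / (396·1.8) = 13.7485…

13.75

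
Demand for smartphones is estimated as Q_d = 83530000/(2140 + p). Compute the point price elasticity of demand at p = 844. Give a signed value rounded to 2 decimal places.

-0.28

dQ_d/dp = −83530000/(2140 + p)² = -9.38091. At p = 844, Q_d = 27992.6.
Ed = (dQ_d/dp)·(p/Q_d) = (-9.38091) × (844/27992.6) = -0.2828…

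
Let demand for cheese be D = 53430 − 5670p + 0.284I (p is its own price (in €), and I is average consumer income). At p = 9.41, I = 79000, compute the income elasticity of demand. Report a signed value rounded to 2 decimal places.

At the given values, D = 53430 − 5670(9.41) + 0.284(79000) = 22511.3.
∂D/∂I = 0.284.
E = (0.284) × (79000/22511.3) = 0.9966…

1.00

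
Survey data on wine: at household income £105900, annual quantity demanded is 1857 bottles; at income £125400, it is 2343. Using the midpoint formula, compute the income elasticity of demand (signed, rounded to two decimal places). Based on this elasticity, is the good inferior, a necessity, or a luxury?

%ΔQ = (2343 − 1857)/[( 1857 + 2343)/2] = 486/2100 = 0.231428…
%ΔIncome = (125400 − 105900)/[( 105900 + 125400)/2] = 19500/115650 = 0.168612…
E_income = (486/2100) / (19500/115650) = 1.3725…
E_income > 1 ⇒ normal good, luxury.

1.37; luxury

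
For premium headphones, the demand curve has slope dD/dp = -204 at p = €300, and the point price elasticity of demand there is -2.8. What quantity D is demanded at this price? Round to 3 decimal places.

Ed = (dD/dp)·(p/D) ⇒ D = (dD/dp)·p/Ed = (-204)·300/(-2.8) = 21857.14285…

21857.143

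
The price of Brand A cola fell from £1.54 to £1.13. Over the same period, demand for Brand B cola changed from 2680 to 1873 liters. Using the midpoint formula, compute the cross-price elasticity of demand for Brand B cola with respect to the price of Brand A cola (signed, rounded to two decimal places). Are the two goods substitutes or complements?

1.15; substitutes

%ΔQ_{Brand B cola} = (1873 − 2680)/avg = -807/2276.5 = -0.354491…
%ΔP_{Brand A cola} = (1.13 − 1.54)/avg = -0.41/1.335 = -0.307116…
E_cross = (-807/2276.5) / (-0.41/1.335) = 1.1542…
E_cross > 0 ⇒ the goods are substitutes.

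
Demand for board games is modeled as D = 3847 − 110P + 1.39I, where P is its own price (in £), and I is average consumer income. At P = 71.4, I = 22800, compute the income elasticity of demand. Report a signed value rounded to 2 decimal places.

At the given values, D = 3847 − 110(71.4) + 1.39(22800) = 27685.
∂D/∂I = 1.39.
E = (1.39) × (22800/27685) = 1.1447…

1.14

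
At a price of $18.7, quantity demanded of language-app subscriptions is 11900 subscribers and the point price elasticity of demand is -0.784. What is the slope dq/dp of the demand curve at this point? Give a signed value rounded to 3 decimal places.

Ed = (dq/dp)·(p/q) ⇒ dq/dp = Ed·q/p = (-0.784)·11900/18.7 = -498.90909…

-498.909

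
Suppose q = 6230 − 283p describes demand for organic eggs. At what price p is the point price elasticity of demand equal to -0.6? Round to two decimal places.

8.26

Ed = −283p/(6230 − 283p). Set this equal to -0.6:
283p = 0.6·(6230 − 283p) ⇒ 283p(1 + 0.6) = 0.6·6230
p = 0.6·6230 / (283·1.6) = 8.2553…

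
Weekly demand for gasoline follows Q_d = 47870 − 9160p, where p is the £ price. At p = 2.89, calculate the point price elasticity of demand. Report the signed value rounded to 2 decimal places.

dQ_d/dp = −9160. At p = 2.89, Q_d = 47870 − 9160(2.89) = 21397.6.
Ed = (dQ_d/dp)·(p/Q_d) = −9160 × (2.89/21397.6) = -1.2371…

-1.24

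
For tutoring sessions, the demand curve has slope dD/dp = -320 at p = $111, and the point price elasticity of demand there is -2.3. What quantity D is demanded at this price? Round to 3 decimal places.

Ed = (dD/dp)·(p/D) ⇒ D = (dD/dp)·p/Ed = (-320)·111/(-2.3) = 15443.47826…

15443.478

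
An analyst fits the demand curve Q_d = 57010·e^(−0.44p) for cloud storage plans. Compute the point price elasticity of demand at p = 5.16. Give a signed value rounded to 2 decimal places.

-2.27

dQ_d/dp = −0.44·Q_d = -2590.49. At p = 5.16, Q_d = 5887.47.
Ed = (dQ_d/dp)·(p/Q_d) = (-2590.49) × (5.16/5887.47) = -2.2704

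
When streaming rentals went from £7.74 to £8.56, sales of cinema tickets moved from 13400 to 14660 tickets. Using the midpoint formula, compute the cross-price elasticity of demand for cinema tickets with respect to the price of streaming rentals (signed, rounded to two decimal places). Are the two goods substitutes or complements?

0.89; substitutes

%ΔQ_{cinema tickets} = (14660 − 13400)/avg = 1260/14030 = 0.089807…
%ΔP_{streaming rentals} = (8.56 − 7.74)/avg = 0.82/8.15 = 0.100613…
E_cross = (1260/14030) / (0.82/8.15) = 0.8925…
E_cross > 0 ⇒ the goods are substitutes.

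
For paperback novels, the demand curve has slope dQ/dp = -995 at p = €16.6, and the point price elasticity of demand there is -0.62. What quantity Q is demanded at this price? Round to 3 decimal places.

Ed = (dQ/dp)·(p/Q) ⇒ Q = (dQ/dp)·p/Ed = (-995)·16.6/(-0.62) = 26640.32258…

26640.323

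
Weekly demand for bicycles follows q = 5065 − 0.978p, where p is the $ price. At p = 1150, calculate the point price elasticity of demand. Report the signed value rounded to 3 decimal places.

-0.285

dq/dp = −0.978. At p = 1150, q = 5065 − 0.978(1150) = 3940.3.
Ed = (dq/dp)·(p/q) = −0.978 × (1150/3940.3) = -0.28543…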